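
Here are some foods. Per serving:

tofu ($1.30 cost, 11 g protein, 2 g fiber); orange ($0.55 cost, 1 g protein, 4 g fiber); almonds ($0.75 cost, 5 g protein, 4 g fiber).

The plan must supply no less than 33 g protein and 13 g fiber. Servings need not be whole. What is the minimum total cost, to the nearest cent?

Check every corner: each single food scaled to meet both minima, and each pair solved so both constraints bind.
tofu only: max(33/11, 13/2) = 6.5 servings → $8.45.
orange only: max(33/1, 13/4) = 33 servings → $18.15.
almonds only: max(33/5, 13/4) = 6.6 servings → $4.95.
tofu + orange with both tight: 2.833 servings and 1.833 servings → $4.69.
tofu + almonds with both tight: 1.971 servings and 2.265 servings → $4.26.
orange + almonds: intersection lies outside the first quadrant.
Cheapest feasible corner: $4.26.

$4.26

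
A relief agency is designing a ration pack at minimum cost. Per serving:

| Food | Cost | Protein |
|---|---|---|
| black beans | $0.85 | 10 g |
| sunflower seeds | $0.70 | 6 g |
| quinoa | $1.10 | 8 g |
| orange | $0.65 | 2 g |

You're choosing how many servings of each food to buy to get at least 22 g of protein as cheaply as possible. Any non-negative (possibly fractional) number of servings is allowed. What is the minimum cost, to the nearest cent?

$1.87

Cost per g of protein: black beans $0.0850, sunflower seeds $0.1167, quinoa $0.1375, orange $0.3250.
With no serving limits, use only black beans: 22 g / 10 g = 2.2 servings × $0.85 = $1.87.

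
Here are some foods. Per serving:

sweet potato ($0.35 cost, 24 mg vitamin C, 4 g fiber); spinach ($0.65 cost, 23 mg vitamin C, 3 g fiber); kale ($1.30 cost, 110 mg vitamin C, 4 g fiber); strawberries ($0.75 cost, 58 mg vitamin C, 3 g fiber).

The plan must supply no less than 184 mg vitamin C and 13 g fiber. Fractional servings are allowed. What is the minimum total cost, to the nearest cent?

$2.31

Check every corner: each single food scaled to meet both minima, and each pair solved so both constraints bind.
sweet potato only: max(184/24, 13/4) = 7.667 servings → $2.68.
spinach only: max(184/23, 13/3) = 8 servings → $5.20.
kale only: max(184/110, 13/4) = 3.25 servings → $4.22.
strawberries only: max(184/58, 13/3) = 4.333 servings → $3.25.
sweet potato + spinach: intersection lies outside the first quadrant.
sweet potato + kale with both tight: 2.017 servings and 1.233 servings → $2.31.
sweet potato + strawberries with both tight: 1.262 servings and 2.65 servings → $2.43.
spinach + kale with both tight: 2.916 servings and 1.063 servings → $3.28.
spinach + strawberries with both tight: 1.924 servings and 2.41 servings → $3.06.
kale + strawberries: the both-tight solution has a negative serving — not a feasible corner.
The minimum over all feasible corners is $2.31.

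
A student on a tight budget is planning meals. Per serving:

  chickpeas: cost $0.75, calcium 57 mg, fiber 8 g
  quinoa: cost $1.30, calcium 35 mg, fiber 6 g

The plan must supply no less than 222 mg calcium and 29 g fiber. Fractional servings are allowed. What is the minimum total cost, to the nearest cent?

This is a tiny linear program; its minimum lies at a vertex of the feasible set. List the vertices and price them.
chickpeas only: max(222/57, 29/8) = 3.895 servings → $2.92.
quinoa only: max(222/35, 29/6) = 6.343 servings → $8.25.
chickpeas + quinoa with both targets exact would need a negative amount; discard.
So the least-cost plan costs $2.92.

$2.92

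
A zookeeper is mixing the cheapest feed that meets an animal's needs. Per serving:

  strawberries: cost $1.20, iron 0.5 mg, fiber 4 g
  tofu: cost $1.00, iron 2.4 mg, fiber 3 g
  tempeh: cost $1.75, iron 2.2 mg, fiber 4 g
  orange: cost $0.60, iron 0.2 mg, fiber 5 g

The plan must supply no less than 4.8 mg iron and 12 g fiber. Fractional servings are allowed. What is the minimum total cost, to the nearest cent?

$2.65

Two binding constraints pin down two serving amounts, so the optimal mix uses at most two foods. The candidates are each food alone (scaled to the tighter of iron/fiber) and each pair with both constraints tight.
strawberries only: max(4.8/0.5, 12/4) = 9.6 servings → $11.52.
tofu only: max(4.8/2.4, 12/3) = 4 servings → $4.00.
tempeh only: max(4.8/2.2, 12/4) = 3 servings → $5.25.
orange only: max(4.8/0.2, 12/5) = 24 servings → $14.40.
strawberries + tofu with both tight: 1.778 servings and 1.63 servings → $3.76.
strawberries + tempeh with both tight: 1.059 servings and 1.941 servings → $4.67.
strawberries + orange with both targets exact would need a negative amount; discard.
tofu + tempeh with both targets exact would need a negative amount; discard.
tofu + orange with both tight: 1.895 servings and 1.263 servings → $2.65.
tempeh + orange with both tight: 2.118 servings and 0.7059 servings → $4.13.
Cheapest feasible corner: $2.65.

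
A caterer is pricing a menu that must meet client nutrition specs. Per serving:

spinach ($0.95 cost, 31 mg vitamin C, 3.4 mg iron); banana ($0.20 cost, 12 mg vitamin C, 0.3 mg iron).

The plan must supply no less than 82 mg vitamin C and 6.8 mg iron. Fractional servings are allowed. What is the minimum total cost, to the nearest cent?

At the optimum either one food covers both requirements or two foods hit both targets exactly; no other combination can be cheaper.
spinach only: max(82/31, 6.8/3.4) = 2.645 servings → $2.51.
banana only: max(82/12, 6.8/0.3) = 22.67 servings → $4.53.
spinach + banana with both tight: 1.81 servings and 2.159 servings → $2.15.
So the least-cost plan costs $2.15.

$2.15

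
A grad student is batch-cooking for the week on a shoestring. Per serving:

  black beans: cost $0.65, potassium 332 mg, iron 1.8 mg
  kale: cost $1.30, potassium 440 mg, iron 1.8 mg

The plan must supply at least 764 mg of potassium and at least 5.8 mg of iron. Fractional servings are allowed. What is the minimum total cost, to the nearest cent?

Check every corner: each single food scaled to meet both minima, and each pair solved so both constraints bind.
black beans only: max(764/332, 5.8/1.8) = 3.222 servings → $2.09.
kale only: max(764/440, 5.8/1.8) = 3.222 servings → $4.19.
black beans + kale: the both-tight solution has a negative serving — not a feasible corner.
The minimum over all feasible corners is $2.09.

$2.09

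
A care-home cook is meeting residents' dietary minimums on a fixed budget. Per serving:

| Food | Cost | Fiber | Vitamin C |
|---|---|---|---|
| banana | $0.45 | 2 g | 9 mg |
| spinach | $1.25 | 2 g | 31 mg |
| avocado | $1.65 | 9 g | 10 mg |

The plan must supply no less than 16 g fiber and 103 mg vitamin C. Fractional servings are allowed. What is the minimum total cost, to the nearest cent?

With two linear requirements the optimum uses one or two foods; enumerate the corners.
banana only: max(16/2, 103/9) = 11.44 servings → $5.15.
spinach only: max(16/2, 103/31) = 8 servings → $10.00.
avocado only: max(16/9, 103/10) = 10.3 servings → $17.00.
banana + spinach with both tight: 6.591 servings and 1.409 servings → $4.73.
banana + avocado with both targets exact would need a negative amount; discard.
spinach + avocado with both tight: 2.961 servings and 1.12 servings → $5.55.
Cheapest feasible corner: $4.73.

$4.73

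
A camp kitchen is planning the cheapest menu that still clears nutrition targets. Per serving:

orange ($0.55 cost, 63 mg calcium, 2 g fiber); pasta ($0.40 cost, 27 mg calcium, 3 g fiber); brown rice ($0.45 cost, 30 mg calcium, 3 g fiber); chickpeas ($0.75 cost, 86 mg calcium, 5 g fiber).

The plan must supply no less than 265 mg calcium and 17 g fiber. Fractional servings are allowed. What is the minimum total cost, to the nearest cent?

orange only: max(265/63, 17/2) = 8.5 servings → $4.67.
pasta only: max(265/27, 17/3) = 9.815 servings → $3.93.
brown rice only: max(265/30, 17/3) = 8.833 servings → $3.98.
chickpeas only: max(265/86, 17/5) = 3.4 servings → $2.55.
orange + pasta with both tight: 2.489 servings and 4.007 servings → $2.97.
orange + brown rice with both tight: 2.209 servings and 4.194 servings → $3.10.
orange + chickpeas: intersection lies outside the first quadrant.
pasta + brown rice: the both-tight solution has a negative serving — not a feasible corner.
pasta + chickpeas with both tight: 1.114 servings and 2.732 servings → $2.49.
brown rice + chickpeas with both tight: 1.269 servings and 2.639 servings → $2.55.
Cheapest feasible corner: $2.49.

$2.49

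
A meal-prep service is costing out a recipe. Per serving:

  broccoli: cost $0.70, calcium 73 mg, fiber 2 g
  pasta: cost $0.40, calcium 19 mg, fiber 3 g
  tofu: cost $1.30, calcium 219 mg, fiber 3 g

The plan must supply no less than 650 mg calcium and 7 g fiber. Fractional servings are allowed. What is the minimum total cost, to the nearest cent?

The cheapest plan sits at a corner of the feasible region — with two constraints it uses at most two foods.
broccoli only: max(650/73, 7/2) = 8.904 servings → $6.23.
pasta only: max(650/19, 7/3) = 34.21 servings → $13.68.
tofu only: max(650/219, 7/3) = 2.968 servings → $3.86.
broccoli + pasta with both targets exact would need a negative amount; discard.
broccoli + tofu: intersection lies outside the first quadrant.
pasta + tofu with both targets exact would need a negative amount; discard.
The minimum over all feasible corners is $3.86.

$3.86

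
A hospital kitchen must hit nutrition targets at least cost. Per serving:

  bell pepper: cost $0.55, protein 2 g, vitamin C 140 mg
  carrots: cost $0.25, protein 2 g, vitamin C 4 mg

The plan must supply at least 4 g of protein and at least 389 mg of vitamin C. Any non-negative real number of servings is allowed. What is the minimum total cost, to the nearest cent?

$1.53

Check every corner: each single food scaled to meet both minima, and each pair solved so both constraints bind.
bell pepper only: max(4/2, 389/140) = 2.779 servings → $1.53.
carrots only: max(4/2, 389/4) = 97.25 servings → $24.31.
bell pepper + carrots: the both-tight solution has a negative serving — not a feasible corner.
So the least-cost plan costs $1.53.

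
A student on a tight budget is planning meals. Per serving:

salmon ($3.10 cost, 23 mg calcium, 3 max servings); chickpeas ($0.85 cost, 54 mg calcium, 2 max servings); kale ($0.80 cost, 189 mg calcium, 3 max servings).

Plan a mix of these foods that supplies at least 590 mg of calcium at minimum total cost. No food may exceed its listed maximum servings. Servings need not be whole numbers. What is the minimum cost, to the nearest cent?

Cost per mg of calcium: kale $0.0042, chickpeas $0.0157, salmon $0.1348.
Take 3 servings of kale: +567.0 mg calcium for $2.40 (total $2.40, still need 23.0 mg).
Take 0.4259 servings of chickpeas: +23.0 mg calcium for $0.36 (total $2.76, still need 0.0 mg).
Greedy by cheapest-per-mg is optimal for a single linear constraint, so the minimum cost is $2.76.

$2.76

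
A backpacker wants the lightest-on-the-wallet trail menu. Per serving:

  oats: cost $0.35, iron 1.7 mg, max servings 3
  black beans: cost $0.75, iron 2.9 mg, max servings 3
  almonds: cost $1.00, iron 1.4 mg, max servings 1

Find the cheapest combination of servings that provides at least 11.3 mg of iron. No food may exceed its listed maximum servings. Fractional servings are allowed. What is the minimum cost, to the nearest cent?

$2.65

Cost per mg of iron: oats $0.2059, black beans $0.2586, almonds $0.7143.
Take 3 servings of oats: +5.1 mg iron for $1.05 (total $1.05, still need 6.2 mg).
Take 2.138 servings of black beans: +6.2 mg iron for $1.60 (total $2.65, still need 0.0 mg).
Filling from the cheapest source first is optimal under one linear minimum: $2.65.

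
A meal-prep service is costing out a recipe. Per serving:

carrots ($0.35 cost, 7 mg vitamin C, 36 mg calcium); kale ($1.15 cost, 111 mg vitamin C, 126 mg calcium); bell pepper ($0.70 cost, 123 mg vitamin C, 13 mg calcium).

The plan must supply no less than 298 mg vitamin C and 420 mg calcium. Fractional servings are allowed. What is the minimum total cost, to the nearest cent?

The cheapest plan sits at a corner of the feasible region — with two constraints it uses at most two foods.
carrots only: max(298/7, 420/36) = 42.57 servings → $14.90.
kale only: max(298/111, 420/126) = 3.333 servings → $3.83.
bell pepper only: max(298/123, 420/13) = 32.31 servings → $22.62.
carrots + kale with both tight: 2.913 servings and 2.501 servings → $3.90.
carrots + bell pepper with both tight: 11.02 servings and 1.796 servings → $5.11.
kale + bell pepper: the both-tight solution has a negative serving — not a feasible corner.
Cheapest feasible corner: $3.83.

$3.83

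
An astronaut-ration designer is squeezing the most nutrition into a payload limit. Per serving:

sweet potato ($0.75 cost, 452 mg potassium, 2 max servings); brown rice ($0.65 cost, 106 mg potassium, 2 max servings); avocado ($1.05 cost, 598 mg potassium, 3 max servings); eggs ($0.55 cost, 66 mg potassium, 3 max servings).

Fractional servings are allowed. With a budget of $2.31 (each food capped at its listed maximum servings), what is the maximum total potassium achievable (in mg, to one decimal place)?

Potassium per dollar: sweet potato 602.7, avocado 569.5, brown rice 163.1, eggs 120.
Take 2 servings of sweet potato: spends $1.50, +904.0 mg potassium (running total 904.0 mg).
Take 0.7714 servings of avocado: spends $0.81, +461.3 mg potassium (running total 1365.3 mg).
Greedy by best ratio exhausts the cost allowance optimally: 1365.3 mg.

1365.3 mg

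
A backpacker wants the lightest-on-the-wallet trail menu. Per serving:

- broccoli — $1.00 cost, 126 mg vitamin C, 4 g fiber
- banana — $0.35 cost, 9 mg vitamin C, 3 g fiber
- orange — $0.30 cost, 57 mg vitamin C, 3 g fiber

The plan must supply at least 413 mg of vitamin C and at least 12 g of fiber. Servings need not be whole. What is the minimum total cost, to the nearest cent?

$2.17

Check every corner: each single food scaled to meet both minima, and each pair solved so both constraints bind.
broccoli only: max(413/126, 12/4) = 3.278 servings → $3.28.
banana only: max(413/9, 12/3) = 45.89 servings → $16.06.
orange only: max(413/57, 12/3) = 7.246 servings → $2.17.
broccoli + banana: intersection lies outside the first quadrant.
broccoli + orange with both targets exact would need a negative amount; discard.
banana + orange: intersection lies outside the first quadrant.
So the least-cost plan costs $2.17.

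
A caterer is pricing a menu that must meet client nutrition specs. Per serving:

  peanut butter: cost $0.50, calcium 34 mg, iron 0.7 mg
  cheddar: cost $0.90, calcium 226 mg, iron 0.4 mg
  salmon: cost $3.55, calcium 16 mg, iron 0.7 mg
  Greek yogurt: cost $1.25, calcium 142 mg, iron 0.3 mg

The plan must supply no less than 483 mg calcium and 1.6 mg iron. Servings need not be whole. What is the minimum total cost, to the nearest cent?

$2.35

Two binding constraints pin down two serving amounts, so the optimal mix uses at most two foods. The candidates are each food alone (scaled to the tighter of calcium/iron) and each pair with both constraints tight.
peanut butter only: max(483/34, 1.6/0.7) = 14.21 servings → $7.10.
cheddar only: max(483/226, 1.6/0.4) = 4 servings → $3.60.
salmon only: max(483/16, 1.6/0.7) = 30.19 servings → $107.17.
Greek yogurt only: max(483/142, 1.6/0.3) = 5.333 servings → $6.67.
peanut butter + cheddar with both tight: 1.165 servings and 1.962 servings → $2.35.
peanut butter + salmon: intersection lies outside the first quadrant.
peanut butter + Greek yogurt with both tight: 0.9226 servings and 3.18 servings → $4.44.
cheddar + salmon with both tight: 2.059 servings and 1.109 servings → $5.79.
cheddar + Greek yogurt: the both-tight solution has a negative serving — not a feasible corner.
salmon + Greek yogurt with both tight: 0.87 servings and 3.303 servings → $7.22.
Cheapest feasible corner: $2.35.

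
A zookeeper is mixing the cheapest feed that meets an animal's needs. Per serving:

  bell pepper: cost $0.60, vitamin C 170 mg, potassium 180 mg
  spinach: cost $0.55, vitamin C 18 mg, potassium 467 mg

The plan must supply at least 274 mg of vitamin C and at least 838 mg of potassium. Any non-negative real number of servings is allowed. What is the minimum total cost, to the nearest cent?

Two binding constraints pin down two serving amounts, so the optimal mix uses at most two foods. The candidates are each food alone (scaled to the tighter of vitamin C/potassium) and each pair with both constraints tight.
bell pepper only: max(274/170, 838/180) = 4.656 servings → $2.79.
spinach only: max(274/18, 838/467) = 15.22 servings → $8.37.
bell pepper + spinach with both tight: 1.482 servings and 1.223 servings → $1.56.
So the least-cost plan costs $1.56.

$1.56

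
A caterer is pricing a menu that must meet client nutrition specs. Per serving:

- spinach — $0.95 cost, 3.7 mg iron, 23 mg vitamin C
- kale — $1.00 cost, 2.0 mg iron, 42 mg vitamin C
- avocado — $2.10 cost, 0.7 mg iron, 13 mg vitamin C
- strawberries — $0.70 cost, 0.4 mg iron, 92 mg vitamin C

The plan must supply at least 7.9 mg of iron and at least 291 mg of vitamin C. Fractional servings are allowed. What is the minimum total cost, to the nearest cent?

$3.64

The cheapest plan sits at a corner of the feasible region — with two constraints it uses at most two foods.
spinach only: max(7.9/3.7, 291/23) = 12.65 servings → $12.02.
kale only: max(7.9/2.0, 291/42) = 6.929 servings → $6.93.
avocado only: max(7.9/0.7, 291/13) = 22.38 servings → $47.01.
strawberries only: max(7.9/0.4, 291/92) = 19.75 servings → $13.82.
spinach + kale: the both-tight solution has a negative serving — not a feasible corner.
spinach + avocado with both targets exact would need a negative amount; discard.
spinach + strawberries with both tight: 1.843 servings and 2.702 servings → $3.64.
kale + avocado: intersection lies outside the first quadrant.
kale + strawberries with both tight: 3.651 servings and 1.496 servings → $4.70.
avocado + strawberries with both tight: 10.31 servings and 1.706 servings → $22.85.
Cheapest feasible corner: $3.64.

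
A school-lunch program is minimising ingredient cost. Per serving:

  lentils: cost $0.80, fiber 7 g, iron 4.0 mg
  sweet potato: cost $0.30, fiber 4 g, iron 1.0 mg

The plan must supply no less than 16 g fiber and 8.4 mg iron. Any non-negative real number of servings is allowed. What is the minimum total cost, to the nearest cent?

At the optimum either one food covers both requirements or two foods hit both targets exactly; no other combination can be cheaper.
lentils only: max(16/7, 8.4/4.0) = 2.286 servings → $1.83.
sweet potato only: max(16/4, 8.4/1.0) = 8.4 servings → $2.52.
lentils + sweet potato with both tight: 1.956 servings and 0.5778 servings → $1.74.
Cheapest feasible corner: $1.74.

$1.74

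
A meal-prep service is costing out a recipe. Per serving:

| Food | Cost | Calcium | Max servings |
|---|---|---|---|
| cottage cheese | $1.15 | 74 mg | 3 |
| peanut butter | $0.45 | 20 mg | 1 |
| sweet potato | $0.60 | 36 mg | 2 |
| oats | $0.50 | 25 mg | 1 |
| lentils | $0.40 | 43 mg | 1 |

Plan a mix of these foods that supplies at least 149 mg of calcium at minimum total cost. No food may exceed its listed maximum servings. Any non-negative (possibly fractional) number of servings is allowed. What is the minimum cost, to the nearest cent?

Cost per mg of calcium: lentils $0.0093, cottage cheese $0.0155, sweet potato $0.0167, oats $0.0200, peanut butter $0.0225.
Take 1 serving of lentils: +43.0 mg calcium for $0.40 (total $0.40, still need 106.0 mg).
Take 1.432 servings of cottage cheese: +106.0 mg calcium for $1.65 (total $2.05, still need 0.0 mg).
Greedy by cheapest-per-mg is optimal for a single linear constraint, so the minimum cost is $2.05.

$2.05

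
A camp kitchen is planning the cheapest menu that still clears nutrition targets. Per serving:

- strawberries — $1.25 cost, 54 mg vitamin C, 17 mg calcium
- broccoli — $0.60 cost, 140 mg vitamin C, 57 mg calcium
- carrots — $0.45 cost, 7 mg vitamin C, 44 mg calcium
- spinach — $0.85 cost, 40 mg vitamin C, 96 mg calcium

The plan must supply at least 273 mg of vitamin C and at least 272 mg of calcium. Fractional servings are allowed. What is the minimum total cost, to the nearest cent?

strawberries only: max(273/54, 272/17) = 16 servings → $20.00.
broccoli only: max(273/140, 272/57) = 4.772 servings → $2.86.
carrots only: max(273/7, 272/44) = 39 servings → $17.55.
spinach only: max(273/40, 272/96) = 6.825 servings → $5.80.
strawberries + broccoli: intersection lies outside the first quadrant.
strawberries + carrots with both tight: 4.479 servings and 4.451 servings → $7.60.
strawberries + spinach with both tight: 3.403 servings and 2.231 servings → $6.15.
broccoli + carrots with both tight: 1.755 servings and 3.909 servings → $2.81.
broccoli + spinach with both tight: 1.373 servings and 2.018 servings → $2.54.
carrots + spinach: intersection lies outside the first quadrant.
The minimum over all feasible corners is $2.54.

$2.54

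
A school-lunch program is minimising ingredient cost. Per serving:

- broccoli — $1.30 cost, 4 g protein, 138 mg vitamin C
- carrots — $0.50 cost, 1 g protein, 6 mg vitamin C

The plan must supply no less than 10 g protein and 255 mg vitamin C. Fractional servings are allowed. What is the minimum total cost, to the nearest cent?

Minimising a linear cost over {protein ≥ 10, vitamin C ≥ 255, servings ≥ 0} — the optimum is at a vertex, using one or two foods.
broccoli only: max(10/4, 255/138) = 2.5 servings → $3.25.
carrots only: max(10/1, 255/6) = 42.5 servings → $21.25.
broccoli + carrots with both tight: 1.711 servings and 3.158 servings → $3.80.
The minimum over all feasible corners is $3.25.

$3.25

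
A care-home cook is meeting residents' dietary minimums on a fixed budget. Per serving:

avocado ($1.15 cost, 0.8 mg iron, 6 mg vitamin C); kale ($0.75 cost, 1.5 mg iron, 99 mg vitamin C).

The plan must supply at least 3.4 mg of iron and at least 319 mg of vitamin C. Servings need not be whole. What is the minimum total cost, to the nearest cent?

A basic optimal solution has at most two foods positive. Try each food alone and each pair with both targets met exactly.
avocado only: max(3.4/0.8, 319/6) = 53.17 servings → $61.14.
kale only: max(3.4/1.5, 319/99) = 3.222 servings → $2.42.
avocado + kale: intersection lies outside the first quadrant.
So the least-cost plan costs $2.42.

$2.42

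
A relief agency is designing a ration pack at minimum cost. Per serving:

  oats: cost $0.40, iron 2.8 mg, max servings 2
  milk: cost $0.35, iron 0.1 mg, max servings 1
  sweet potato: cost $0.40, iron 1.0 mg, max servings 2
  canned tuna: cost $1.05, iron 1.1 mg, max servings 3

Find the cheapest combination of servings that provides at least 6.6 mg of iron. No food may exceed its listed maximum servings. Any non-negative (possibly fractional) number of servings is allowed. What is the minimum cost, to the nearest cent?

$1.20

Cost per mg of iron: oats $0.1429, sweet potato $0.4000, canned tuna $0.9545, milk $3.5000.
Take 2 servings of oats: +5.6 mg iron for $0.80 (total $0.80, still need 1.0 mg).
Take 1 serving of sweet potato: +1.0 mg iron for $0.40 (total $1.20, still need 0.0 mg).
Greedy by cheapest-per-mg is optimal for a single linear constraint, so the minimum cost is $1.20.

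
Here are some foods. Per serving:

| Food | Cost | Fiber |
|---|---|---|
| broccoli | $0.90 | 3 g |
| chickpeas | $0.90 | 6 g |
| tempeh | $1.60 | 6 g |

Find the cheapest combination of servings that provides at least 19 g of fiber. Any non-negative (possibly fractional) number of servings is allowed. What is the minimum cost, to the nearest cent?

$2.85

Cost per g of fiber: chickpeas $0.1500, tempeh $0.2667, broccoli $0.3000.
With no serving limits, use only chickpeas: 19 g / 6 g = 3.167 servings × $0.90 = $2.85.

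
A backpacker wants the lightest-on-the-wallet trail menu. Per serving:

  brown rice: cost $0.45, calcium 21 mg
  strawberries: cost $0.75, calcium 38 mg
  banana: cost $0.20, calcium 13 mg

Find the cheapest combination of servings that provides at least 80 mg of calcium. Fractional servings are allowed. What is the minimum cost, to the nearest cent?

$1.23

Cost per mg of calcium: banana $0.0154, strawberries $0.0197, brown rice $0.0214.
With no serving limits, use only banana: 80 mg / 13 mg = 6.154 servings × $0.20 = $1.23.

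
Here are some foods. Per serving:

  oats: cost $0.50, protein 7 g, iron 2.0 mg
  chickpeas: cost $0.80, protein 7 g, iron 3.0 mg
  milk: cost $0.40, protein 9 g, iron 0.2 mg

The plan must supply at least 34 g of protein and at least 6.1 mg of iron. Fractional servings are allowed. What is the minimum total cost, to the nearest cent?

$2.06

oats only: max(34/7, 6.1/2.0) = 4.857 servings → $2.43.
chickpeas only: max(34/7, 6.1/3.0) = 4.857 servings → $3.89.
milk only: max(34/9, 6.1/0.2) = 30.5 servings → $12.20.
oats + chickpeas: intersection lies outside the first quadrant.
oats + milk with both tight: 2.898 servings and 1.524 servings → $2.06.
chickpeas + milk with both tight: 1.879 servings and 2.316 servings → $2.43.
The minimum over all feasible corners is $2.06.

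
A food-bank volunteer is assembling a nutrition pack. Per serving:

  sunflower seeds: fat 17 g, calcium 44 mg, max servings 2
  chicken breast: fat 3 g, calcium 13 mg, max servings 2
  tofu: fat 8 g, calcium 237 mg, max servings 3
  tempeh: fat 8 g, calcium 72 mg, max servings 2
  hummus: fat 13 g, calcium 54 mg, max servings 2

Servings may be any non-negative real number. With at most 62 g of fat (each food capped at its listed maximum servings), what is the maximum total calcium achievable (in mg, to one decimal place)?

947.5 mg

Calcium per g fat: tofu 29.62, tempeh 9, chicken breast 4.333, hummus 4.154, sunflower seeds 2.588.
Take 3 servings of tofu: uses 24 g fat, +711.0 mg calcium (running total 711.0 mg).
Take 2 servings of tempeh: uses 16 g fat, +144.0 mg calcium (running total 855.0 mg).
Take 2 servings of chicken breast: uses 6 g fat, +26.0 mg calcium (running total 881.0 mg).
Take 1.231 servings of hummus: uses 16 g fat, +66.5 mg calcium (running total 947.5 mg).
Filling greedily by calcium-per-g fat is optimal for one linear limit, giving 947.5 mg.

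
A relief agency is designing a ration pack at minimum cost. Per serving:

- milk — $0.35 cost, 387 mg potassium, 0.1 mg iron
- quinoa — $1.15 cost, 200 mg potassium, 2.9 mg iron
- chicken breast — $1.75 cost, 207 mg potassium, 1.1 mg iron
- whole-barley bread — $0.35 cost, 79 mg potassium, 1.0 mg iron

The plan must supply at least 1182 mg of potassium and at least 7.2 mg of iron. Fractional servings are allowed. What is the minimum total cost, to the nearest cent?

For a min-cost LP with two ≥-constraints, a basic feasible solution has at most two positive variables.
milk only: max(1182/387, 7.2/0.1) = 72 servings → $25.20.
quinoa only: max(1182/200, 7.2/2.9) = 5.91 servings → $6.80.
chicken breast only: max(1182/207, 7.2/1.1) = 6.545 servings → $11.45.
whole-barley bread only: max(1182/79, 7.2/1.0) = 14.96 servings → $5.24.
milk + quinoa with both tight: 1.803 servings and 2.421 servings → $3.41.
milk + chicken breast: intersection lies outside the first quadrant.
milk + whole-barley bread with both tight: 1.618 servings and 7.038 servings → $3.03.
quinoa + chicken breast with both tight: 0.5001 servings and 5.227 servings → $9.72.
quinoa + whole-barley bread: the both-tight solution has a negative serving — not a feasible corner.
chicken breast + whole-barley bread with both tight: 5.106 servings and 1.584 servings → $9.49.
So the least-cost plan costs $3.03.

$3.03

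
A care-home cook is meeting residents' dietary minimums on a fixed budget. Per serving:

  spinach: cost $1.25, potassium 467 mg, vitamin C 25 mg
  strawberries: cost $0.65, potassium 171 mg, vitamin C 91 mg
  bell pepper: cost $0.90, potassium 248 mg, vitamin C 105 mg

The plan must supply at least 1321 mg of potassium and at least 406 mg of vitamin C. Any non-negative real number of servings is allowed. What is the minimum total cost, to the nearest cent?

This is a tiny linear program; its minimum lies at a vertex of the feasible set. List the vertices and price them.
spinach only: max(1321/467, 406/25) = 16.24 servings → $20.30.
strawberries only: max(1321/171, 406/91) = 7.725 servings → $5.02.
bell pepper only: max(1321/248, 406/105) = 5.327 servings → $4.79.
spinach + strawberries with both tight: 1.329 servings and 4.097 servings → $4.32.
spinach + bell pepper with both tight: 0.8875 servings and 3.655 servings → $4.40.
strawberries + bell pepper: the both-tight solution has a negative serving — not a feasible corner.
The minimum over all feasible corners is $4.32.

$4.32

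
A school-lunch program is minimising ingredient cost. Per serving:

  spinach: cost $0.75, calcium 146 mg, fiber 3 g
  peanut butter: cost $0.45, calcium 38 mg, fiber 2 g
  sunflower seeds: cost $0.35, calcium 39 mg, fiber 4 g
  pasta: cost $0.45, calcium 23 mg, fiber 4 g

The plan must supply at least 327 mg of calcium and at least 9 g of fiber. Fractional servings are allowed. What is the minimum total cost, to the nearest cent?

spinach only: max(327/146, 9/3) = 3 servings → $2.25.
peanut butter only: max(327/38, 9/2) = 8.605 servings → $3.87.
sunflower seeds only: max(327/39, 9/4) = 8.385 servings → $2.93.
pasta only: max(327/23, 9/4) = 14.22 servings → $6.40.
spinach + peanut butter with both tight: 1.753 servings and 1.871 servings → $2.16.
spinach + sunflower seeds with both tight: 2.049 servings and 0.7131 servings → $1.79.
spinach + pasta with both tight: 2.138 servings and 0.6466 servings → $1.89.
peanut butter + sunflower seeds with both targets exact would need a negative amount; discard.
peanut butter + pasta: the both-tight solution has a negative serving — not a feasible corner.
sunflower seeds + pasta: intersection lies outside the first quadrant.
The minimum over all feasible corners is $1.79.

$1.79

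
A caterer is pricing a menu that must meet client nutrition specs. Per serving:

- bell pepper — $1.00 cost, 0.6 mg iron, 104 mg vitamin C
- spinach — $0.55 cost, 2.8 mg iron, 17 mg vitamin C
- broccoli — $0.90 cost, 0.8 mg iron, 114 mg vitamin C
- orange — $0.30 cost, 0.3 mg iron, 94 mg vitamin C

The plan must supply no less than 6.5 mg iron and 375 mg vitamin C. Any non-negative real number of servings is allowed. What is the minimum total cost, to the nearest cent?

bell pepper only: max(6.5/0.6, 375/104) = 10.83 servings → $10.83.
spinach only: max(6.5/2.8, 375/17) = 22.06 servings → $12.13.
broccoli only: max(6.5/0.8, 375/114) = 8.125 servings → $7.31.
orange only: max(6.5/0.3, 375/94) = 21.67 servings → $6.50.
bell pepper + spinach with both tight: 3.343 servings and 1.605 servings → $4.23.
bell pepper + broccoli: intersection lies outside the first quadrant.
bell pepper + orange with both targets exact would need a negative amount; discard.
spinach + broccoli with both tight: 1.443 servings and 3.074 servings → $3.56.
spinach + orange with both tight: 1.931 servings and 3.64 servings → $2.15.
broccoli + orange with both targets exact would need a negative amount; discard.
Cheapest feasible corner: $2.15.

$2.15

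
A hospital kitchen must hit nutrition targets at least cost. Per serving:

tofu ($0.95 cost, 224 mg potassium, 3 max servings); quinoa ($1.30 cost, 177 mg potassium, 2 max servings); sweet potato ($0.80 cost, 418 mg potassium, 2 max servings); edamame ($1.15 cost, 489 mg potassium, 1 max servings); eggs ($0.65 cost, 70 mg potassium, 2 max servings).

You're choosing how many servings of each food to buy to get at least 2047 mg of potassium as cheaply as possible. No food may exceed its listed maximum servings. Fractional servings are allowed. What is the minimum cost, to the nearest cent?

Cost per mg of potassium: sweet potato $0.0019, edamame $0.0024, tofu $0.0042, quinoa $0.0073, eggs $0.0093.
Take 2 servings of sweet potato: +836.0 mg potassium for $1.60 (total $1.60, still need 1211.0 mg).
Take 1 serving of edamame: +489.0 mg potassium for $1.15 (total $2.75, still need 722.0 mg).
Take 3 servings of tofu: +672.0 mg potassium for $2.85 (total $5.60, still need 50.0 mg).
Take 0.2825 servings of quinoa: +50.0 mg potassium for $0.37 (total $5.97, still need 0.0 mg).
Greedy by cheapest-per-mg is optimal for a single linear constraint, so the minimum cost is $5.97.

$5.97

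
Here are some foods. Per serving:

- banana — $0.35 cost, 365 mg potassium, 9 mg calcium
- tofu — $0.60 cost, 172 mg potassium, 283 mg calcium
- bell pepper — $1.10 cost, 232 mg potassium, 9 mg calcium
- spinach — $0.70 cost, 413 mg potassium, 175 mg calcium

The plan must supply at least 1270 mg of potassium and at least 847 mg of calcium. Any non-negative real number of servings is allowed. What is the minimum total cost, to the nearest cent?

$2.49

banana only: max(1270/365, 847/9) = 94.11 servings → $32.94.
tofu only: max(1270/172, 847/283) = 7.384 servings → $4.43.
bell pepper only: max(1270/232, 847/9) = 94.11 servings → $103.52.
spinach only: max(1270/413, 847/175) = 4.84 servings → $3.39.
banana + tofu with both tight: 2.101 servings and 2.926 servings → $2.49.
banana + bell pepper: intersection lies outside the first quadrant.
banana + spinach: intersection lies outside the first quadrant.
tofu + bell pepper with both tight: 2.887 servings and 3.334 servings → $5.40.
tofu + spinach with both tight: 1.47 servings and 2.463 servings → $2.61.
bell pepper + spinach: intersection lies outside the first quadrant.
So the least-cost plan costs $2.49.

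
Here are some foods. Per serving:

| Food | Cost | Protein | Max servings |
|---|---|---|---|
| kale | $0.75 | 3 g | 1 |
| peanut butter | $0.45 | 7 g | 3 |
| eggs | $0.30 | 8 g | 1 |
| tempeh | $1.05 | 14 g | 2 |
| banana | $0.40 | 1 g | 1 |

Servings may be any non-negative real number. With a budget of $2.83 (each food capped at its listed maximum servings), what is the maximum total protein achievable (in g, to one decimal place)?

44.7 g

Protein per dollar: eggs 26.67, peanut butter 15.56, tempeh 13.33, kale 4, banana 2.5.
Take 1 serving of eggs: spends $0.30, +8.0 g protein (running total 8.0 g).
Take 3 servings of peanut butter: spends $1.35, +21.0 g protein (running total 29.0 g).
Take 1.124 servings of tempeh: spends $1.18, +15.7 g protein (running total 44.7 g).
Filling greedily by protein-per-dollar is optimal for one linear limit, giving 44.7 g.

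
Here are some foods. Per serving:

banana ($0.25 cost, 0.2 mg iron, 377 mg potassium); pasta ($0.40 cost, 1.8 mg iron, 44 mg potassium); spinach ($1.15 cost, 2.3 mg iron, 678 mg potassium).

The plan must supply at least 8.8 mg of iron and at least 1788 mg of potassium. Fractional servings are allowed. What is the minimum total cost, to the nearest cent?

The cheapest plan sits at a corner of the feasible region — with two constraints it uses at most two foods.
banana only: max(8.8/0.2, 1788/377) = 44 servings → $11.00.
pasta only: max(8.8/1.8, 1788/44) = 40.64 servings → $16.25.
spinach only: max(8.8/2.3, 1788/678) = 3.826 servings → $4.40.
banana + pasta with both tight: 4.227 servings and 4.419 servings → $2.82.
banana + spinach: intersection lies outside the first quadrant.
pasta + spinach with both tight: 1.657 servings and 2.53 servings → $3.57.
Cheapest feasible corner: $2.82.

$2.82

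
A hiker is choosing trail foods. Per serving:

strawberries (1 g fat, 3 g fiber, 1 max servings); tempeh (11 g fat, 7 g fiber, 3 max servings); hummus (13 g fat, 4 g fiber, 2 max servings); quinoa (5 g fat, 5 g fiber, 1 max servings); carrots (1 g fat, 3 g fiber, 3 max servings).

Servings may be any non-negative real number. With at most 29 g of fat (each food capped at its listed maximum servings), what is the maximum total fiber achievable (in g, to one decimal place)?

29.7 g

Fiber per g fat: strawberries 3, carrots 3, quinoa 1, tempeh 0.6364, hummus 0.3077.
Take 1 serving of strawberries: uses 1 g fat, +3.0 g fiber (running total 3.0 g).
Take 3 servings of carrots: uses 3 g fat, +9.0 g fiber (running total 12.0 g).
Take 1 serving of quinoa: uses 5 g fat, +5.0 g fiber (running total 17.0 g).
Take 1.818 servings of tempeh: uses 20 g fat, +12.7 g fiber (running total 29.7 g).
Greedy by best ratio exhausts the fat allowance optimally: 29.7 g.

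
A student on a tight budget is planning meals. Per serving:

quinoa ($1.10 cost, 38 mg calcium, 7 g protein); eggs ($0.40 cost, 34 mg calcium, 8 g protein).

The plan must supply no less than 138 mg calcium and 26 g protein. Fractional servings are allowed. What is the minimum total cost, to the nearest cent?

$1.62

This is a tiny linear program; its minimum lies at a vertex of the feasible set. List the vertices and price them.
quinoa only: max(138/38, 26/7) = 3.714 servings → $4.09.
eggs only: max(138/34, 26/8) = 4.059 servings → $1.62.
quinoa + eggs with both tight: 3.333 servings and 0.3333 servings → $3.80.
The minimum over all feasible corners is $1.62.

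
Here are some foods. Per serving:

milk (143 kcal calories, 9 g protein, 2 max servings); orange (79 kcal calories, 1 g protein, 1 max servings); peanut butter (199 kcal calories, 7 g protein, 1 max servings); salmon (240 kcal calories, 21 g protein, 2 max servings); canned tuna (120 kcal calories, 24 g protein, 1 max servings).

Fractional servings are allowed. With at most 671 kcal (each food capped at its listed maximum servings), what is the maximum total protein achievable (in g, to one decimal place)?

Protein per kcal: canned tuna 0.2, salmon 0.0875, milk 0.06294, peanut butter 0.03518, orange 0.01266.
Take 1 serving of canned tuna: uses 120 kcal, +24.0 g protein (running total 24.0 g).
Take 2 servings of salmon: uses 480 kcal, +42.0 g protein (running total 66.0 g).
Take 0.4965 servings of milk: uses 71 kcal, +4.5 g protein (running total 70.5 g).
Filling greedily by protein-per-kcal is optimal for one linear limit, giving 70.5 g.

70.5 g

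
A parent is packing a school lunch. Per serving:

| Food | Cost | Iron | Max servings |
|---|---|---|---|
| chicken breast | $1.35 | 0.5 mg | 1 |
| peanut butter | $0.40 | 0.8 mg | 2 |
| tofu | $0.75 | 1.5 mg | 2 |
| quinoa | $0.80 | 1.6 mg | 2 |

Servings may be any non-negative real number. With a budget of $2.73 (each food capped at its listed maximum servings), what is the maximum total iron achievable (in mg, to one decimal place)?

Iron per dollar: peanut butter 2, tofu 2, quinoa 2, chicken breast 0.3704.
Take 2 servings of peanut butter: spends $0.80, +1.6 mg iron (running total 1.6 mg).
Take 2 servings of tofu: spends $1.50, +3.0 mg iron (running total 4.6 mg).
Take 0.5375 servings of quinoa: spends $0.43, +0.9 mg iron (running total 5.5 mg).
Greedy by best ratio exhausts the cost allowance optimally: 5.5 mg.

5.5 mg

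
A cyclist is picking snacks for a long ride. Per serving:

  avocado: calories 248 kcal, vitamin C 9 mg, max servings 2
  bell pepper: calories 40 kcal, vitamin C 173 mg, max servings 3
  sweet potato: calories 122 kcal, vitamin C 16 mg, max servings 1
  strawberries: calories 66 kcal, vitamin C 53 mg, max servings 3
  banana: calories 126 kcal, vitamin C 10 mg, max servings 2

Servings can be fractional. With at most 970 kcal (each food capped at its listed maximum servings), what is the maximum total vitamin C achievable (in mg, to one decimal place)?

Vitamin C per kcal: bell pepper 4.325, strawberries 0.803, sweet potato 0.1311, banana 0.07937, avocado 0.03629.
Take 3 servings of bell pepper: uses 120 kcal, +519.0 mg vitamin C (running total 519.0 mg).
Take 3 servings of strawberries: uses 198 kcal, +159.0 mg vitamin C (running total 678.0 mg).
Take 1 serving of sweet potato: uses 122 kcal, +16.0 mg vitamin C (running total 694.0 mg).
Take 2 servings of banana: uses 252 kcal, +20.0 mg vitamin C (running total 714.0 mg).
Take 1.121 servings of avocado: uses 278 kcal, +10.1 mg vitamin C (running total 724.1 mg).
Greedy by best ratio exhausts the calories allowance optimally: 724.1 mg.

724.1 mg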